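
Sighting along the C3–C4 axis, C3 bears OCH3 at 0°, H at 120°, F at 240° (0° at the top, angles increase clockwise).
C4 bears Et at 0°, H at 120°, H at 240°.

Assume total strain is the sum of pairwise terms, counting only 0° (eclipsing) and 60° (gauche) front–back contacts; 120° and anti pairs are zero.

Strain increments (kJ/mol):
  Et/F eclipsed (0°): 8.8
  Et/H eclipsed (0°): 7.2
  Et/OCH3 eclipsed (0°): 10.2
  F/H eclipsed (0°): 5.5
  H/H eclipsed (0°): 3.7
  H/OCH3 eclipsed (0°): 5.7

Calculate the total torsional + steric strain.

19.4 kJ/mol

This conformer (eclipsed): OCH3–Et eclipsed, H–H eclipsed, F–H eclipsed; 10.2 + 3.7 + 5.5 = 19.4 kJ/mol.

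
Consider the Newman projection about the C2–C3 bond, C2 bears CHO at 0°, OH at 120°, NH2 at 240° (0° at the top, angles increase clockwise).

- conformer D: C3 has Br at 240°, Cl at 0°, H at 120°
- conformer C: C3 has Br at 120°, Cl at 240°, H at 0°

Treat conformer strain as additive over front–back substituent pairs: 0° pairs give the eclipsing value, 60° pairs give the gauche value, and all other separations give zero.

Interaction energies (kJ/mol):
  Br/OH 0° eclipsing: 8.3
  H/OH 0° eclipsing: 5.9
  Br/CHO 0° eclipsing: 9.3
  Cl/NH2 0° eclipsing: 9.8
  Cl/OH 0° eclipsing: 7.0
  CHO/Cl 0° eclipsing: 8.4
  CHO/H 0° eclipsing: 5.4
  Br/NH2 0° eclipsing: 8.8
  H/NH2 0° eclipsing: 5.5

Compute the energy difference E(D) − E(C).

D (eclipsed): CHO(0°)/Cl(0°) eclipsed 8.4; OH(120°)/H(120°) eclipsed 5.9; NH2(240°)/Br(240°) eclipsed 8.8 → 23.1 kJ/mol.
C (eclipsed): CHO(0°)/H(0°) eclipsed 5.4; OH(120°)/Br(120°) eclipsed 8.3; NH2(240°)/Cl(240°) eclipsed 9.8 → 23.5 kJ/mol.
E(D) − E(C) = 23.1 − 23.5 = -0.4 kJ/mol.

-0.4 kJ/mol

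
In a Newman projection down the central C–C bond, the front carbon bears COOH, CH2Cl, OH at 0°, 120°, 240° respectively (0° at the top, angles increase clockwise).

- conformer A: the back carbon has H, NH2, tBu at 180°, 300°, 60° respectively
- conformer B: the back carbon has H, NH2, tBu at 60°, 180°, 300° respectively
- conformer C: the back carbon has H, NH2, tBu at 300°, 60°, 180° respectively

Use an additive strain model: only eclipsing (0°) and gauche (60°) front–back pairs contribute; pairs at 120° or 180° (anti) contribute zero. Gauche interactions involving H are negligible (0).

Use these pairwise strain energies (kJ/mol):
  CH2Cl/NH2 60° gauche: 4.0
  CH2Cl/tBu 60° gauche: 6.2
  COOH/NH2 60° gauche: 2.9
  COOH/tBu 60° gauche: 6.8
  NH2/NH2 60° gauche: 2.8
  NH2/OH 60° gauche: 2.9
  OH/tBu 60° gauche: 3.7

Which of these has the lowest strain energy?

A (staggered): COOH–NH2 gauche, COOH–tBu gauche, CH2Cl–tBu gauche, OH–NH2 gauche; 2.9 + 6.8 + 6.2 + 2.9 = 18.8 kJ/mol.
B (staggered): COOH–tBu gauche, CH2Cl–NH2 gauche, OH–NH2 gauche, OH–tBu gauche; 6.8 + 4.0 + 2.9 + 3.7 = 17.4 kJ/mol.
C (staggered): COOH–NH2 gauche, CH2Cl–NH2 gauche, CH2Cl–tBu gauche, OH–tBu gauche; 2.9 + 4.0 + 6.2 + 3.7 = 16.8 kJ/mol.
C has the lowest total (16.8 kJ/mol).

C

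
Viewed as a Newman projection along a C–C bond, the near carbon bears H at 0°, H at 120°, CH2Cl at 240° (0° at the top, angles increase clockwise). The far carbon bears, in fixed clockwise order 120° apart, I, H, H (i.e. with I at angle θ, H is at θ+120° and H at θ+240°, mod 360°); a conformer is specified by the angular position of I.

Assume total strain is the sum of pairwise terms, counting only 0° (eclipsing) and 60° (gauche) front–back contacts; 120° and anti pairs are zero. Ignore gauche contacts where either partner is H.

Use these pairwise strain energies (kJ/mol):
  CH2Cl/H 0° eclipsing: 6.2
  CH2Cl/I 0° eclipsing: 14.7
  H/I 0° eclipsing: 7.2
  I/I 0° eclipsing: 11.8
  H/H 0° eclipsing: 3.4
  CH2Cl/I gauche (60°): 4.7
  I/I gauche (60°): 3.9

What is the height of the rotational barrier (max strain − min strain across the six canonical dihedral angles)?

21.5 kJ/mol

I at 0° (eclipsed): H(0°)/I(0°) eclipsed 7.2; H(120°)/H(120°) eclipsed 3.4; CH2Cl(240°)/H(240°) eclipsed 6.2 → 16.8 kJ/mol.
I at 60° (staggered): no non-H gauche contacts → 0.0 kJ/mol.
I at 120° (eclipsed): H(0°)/H(0°) eclipsed 3.4; H(120°)/I(120°) eclipsed 7.2; CH2Cl(240°)/H(240°) eclipsed 6.2 → 16.8 kJ/mol.
I at 180° (staggered): CH2Cl(240°)/I(180°) gauche 4.7 → 4.7 kJ/mol.
I at 240° (eclipsed): H(0°)/H(0°) eclipsed 3.4; H(120°)/H(120°) eclipsed 3.4; CH2Cl(240°)/I(240°) eclipsed 14.7 → 21.5 kJ/mol.
I at 300° (staggered): CH2Cl(240°)/I(300°) gauche 4.7 → 4.7 kJ/mol.
Max at 240° (21.5 kJ/mol), min at 60° (0.0 kJ/mol); barrier = 21.5 kJ/mol.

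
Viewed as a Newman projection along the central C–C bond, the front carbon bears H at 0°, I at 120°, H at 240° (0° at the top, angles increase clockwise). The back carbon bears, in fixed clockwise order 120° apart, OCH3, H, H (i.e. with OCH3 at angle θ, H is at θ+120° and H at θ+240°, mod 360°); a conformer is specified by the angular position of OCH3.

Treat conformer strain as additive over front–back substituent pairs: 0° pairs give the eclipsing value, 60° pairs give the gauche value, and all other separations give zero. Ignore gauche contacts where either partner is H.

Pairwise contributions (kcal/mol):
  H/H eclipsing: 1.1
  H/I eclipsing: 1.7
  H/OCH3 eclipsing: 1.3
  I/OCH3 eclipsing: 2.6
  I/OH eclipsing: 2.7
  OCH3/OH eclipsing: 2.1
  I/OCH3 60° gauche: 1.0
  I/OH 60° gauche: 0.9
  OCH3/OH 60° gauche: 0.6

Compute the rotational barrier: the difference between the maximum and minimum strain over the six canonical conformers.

OCH3 at 0° is eclipsed. H at 0° is eclipsed with OCH3 at 0° (1.3); I at 120° is eclipsed with H at 120° (1.7); H at 240° is eclipsed with H at 240° (1.1). Total 4.1 kcal/mol.
OCH3 at 60° is staggered. I at 120° is gauche with OCH3 at 60° (1.0). Total 1.0 kcal/mol.
OCH3 at 120° is eclipsed. H at 0° is eclipsed with H at 0° (1.1); I at 120° is eclipsed with OCH3 at 120° (2.6); H at 240° is eclipsed with H at 240° (1.1). Total 4.8 kcal/mol.
OCH3 at 180° is staggered. I at 120° is gauche with OCH3 at 180° (1.0). Total 1.0 kcal/mol.
OCH3 at 240° is eclipsed. H at 0° is eclipsed with H at 0° (1.1); I at 120° is eclipsed with H at 120° (1.7); H at 240° is eclipsed with OCH3 at 240° (1.3). Total 4.1 kcal/mol.
OCH3 at 300° (staggered): no non-H gauche contacts → 0.0 kcal/mol.
Max at 120° (4.8 kcal/mol), min at 300° (0.0 kcal/mol); barrier = 4.8 kcal/mol.

4.8 kcal/mol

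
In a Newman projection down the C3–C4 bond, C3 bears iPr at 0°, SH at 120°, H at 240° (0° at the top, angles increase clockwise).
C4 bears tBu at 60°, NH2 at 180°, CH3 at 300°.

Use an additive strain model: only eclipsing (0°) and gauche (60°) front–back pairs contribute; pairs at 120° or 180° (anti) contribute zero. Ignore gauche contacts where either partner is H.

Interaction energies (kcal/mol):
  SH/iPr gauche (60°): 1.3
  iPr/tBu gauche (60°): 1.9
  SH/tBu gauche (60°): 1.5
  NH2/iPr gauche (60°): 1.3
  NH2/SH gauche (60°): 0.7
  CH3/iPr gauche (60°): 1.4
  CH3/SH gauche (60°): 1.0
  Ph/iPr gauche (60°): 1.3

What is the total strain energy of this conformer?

This conformer (staggered): iPr(0°)/tBu(60°) gauche 1.9; iPr(0°)/CH3(300°) gauche 1.4; SH(120°)/tBu(60°) gauche 1.5; SH(120°)/NH2(180°) gauche 0.7 → 5.5 kcal/mol.

5.5 kcal/mol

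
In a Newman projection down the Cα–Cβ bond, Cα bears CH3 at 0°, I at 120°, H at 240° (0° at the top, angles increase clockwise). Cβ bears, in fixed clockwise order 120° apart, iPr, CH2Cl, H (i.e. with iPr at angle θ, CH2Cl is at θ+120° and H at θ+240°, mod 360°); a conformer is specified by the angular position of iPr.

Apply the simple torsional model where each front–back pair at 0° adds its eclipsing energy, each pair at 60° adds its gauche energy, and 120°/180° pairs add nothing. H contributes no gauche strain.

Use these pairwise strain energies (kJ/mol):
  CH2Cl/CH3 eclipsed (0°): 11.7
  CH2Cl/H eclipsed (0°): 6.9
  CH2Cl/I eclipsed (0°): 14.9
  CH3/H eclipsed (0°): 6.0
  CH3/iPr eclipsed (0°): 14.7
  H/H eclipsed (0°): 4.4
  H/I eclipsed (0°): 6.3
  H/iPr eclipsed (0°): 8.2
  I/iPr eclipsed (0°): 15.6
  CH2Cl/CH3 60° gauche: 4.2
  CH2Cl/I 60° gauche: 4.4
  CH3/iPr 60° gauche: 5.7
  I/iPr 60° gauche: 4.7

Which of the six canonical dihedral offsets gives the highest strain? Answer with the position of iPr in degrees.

0°

iPr at 0° is eclipsed. CH3 at 0° is eclipsed with iPr at 0° (14.7); I at 120° is eclipsed with CH2Cl at 120° (14.9); H at 240° is eclipsed with H at 240° (4.4). Total 34.0 kJ/mol.
iPr at 60° is staggered. CH3 at 0° is gauche with iPr at 60° (5.7); I at 120° is gauche with iPr at 60° (4.7); I at 120° is gauche with CH2Cl at 180° (4.4). Total 14.8 kJ/mol.
iPr at 120° is eclipsed. CH3 at 0° is eclipsed with H at 0° (6.0); I at 120° is eclipsed with iPr at 120° (15.6); H at 240° is eclipsed with CH2Cl at 240° (6.9). Total 28.5 kJ/mol.
iPr at 180° is staggered. CH3 at 0° is gauche with CH2Cl at 300° (4.2); I at 120° is gauche with iPr at 180° (4.7). Total 8.9 kJ/mol.
iPr at 240° is eclipsed. CH3 at 0° is eclipsed with CH2Cl at 0° (11.7); I at 120° is eclipsed with H at 120° (6.3); H at 240° is eclipsed with iPr at 240° (8.2). Total 26.2 kJ/mol.
iPr at 300° is staggered. CH3 at 0° is gauche with iPr at 300° (5.7); CH3 at 0° is gauche with CH2Cl at 60° (4.2); I at 120° is gauche with CH2Cl at 60° (4.4). Total 14.3 kJ/mol.
The maximum (34.0 kJ/mol) occurs with iPr at 0°.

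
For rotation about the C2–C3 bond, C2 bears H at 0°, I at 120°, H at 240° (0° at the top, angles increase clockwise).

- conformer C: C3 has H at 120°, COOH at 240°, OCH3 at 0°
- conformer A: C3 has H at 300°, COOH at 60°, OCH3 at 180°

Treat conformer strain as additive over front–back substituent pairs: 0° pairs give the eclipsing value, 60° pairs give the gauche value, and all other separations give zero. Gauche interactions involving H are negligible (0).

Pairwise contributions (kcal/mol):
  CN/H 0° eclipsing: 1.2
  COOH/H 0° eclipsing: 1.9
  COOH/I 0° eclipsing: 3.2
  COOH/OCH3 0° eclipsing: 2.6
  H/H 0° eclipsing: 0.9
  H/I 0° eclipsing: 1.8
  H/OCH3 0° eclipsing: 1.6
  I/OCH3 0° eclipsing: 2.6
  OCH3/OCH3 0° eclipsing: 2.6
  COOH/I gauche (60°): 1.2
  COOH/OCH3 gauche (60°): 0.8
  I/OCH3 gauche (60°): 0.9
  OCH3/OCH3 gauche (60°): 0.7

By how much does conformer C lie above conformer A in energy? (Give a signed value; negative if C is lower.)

C (eclipsed): H(0°)/OCH3(0°) eclipsed 1.6; I(120°)/H(120°) eclipsed 1.8; H(240°)/COOH(240°) eclipsed 1.9 → 5.3 kcal/mol.
A (staggered): I(120°)/COOH(60°) gauche 1.2; I(120°)/OCH3(180°) gauche 0.9 → 2.1 kcal/mol.
E(C) − E(A) = 5.3 − 2.1 = +3.2 kcal/mol.

+3.2 kcal/mol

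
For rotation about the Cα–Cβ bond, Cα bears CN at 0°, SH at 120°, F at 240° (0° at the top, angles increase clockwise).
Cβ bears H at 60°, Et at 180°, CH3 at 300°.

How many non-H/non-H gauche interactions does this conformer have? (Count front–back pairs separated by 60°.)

Non-H gauche pairs: CN(0°)/CH3(300°); SH(120°)/Et(180°); F(240°)/Et(180°); F(240°)/CH3(300°) — 4 interactions.

4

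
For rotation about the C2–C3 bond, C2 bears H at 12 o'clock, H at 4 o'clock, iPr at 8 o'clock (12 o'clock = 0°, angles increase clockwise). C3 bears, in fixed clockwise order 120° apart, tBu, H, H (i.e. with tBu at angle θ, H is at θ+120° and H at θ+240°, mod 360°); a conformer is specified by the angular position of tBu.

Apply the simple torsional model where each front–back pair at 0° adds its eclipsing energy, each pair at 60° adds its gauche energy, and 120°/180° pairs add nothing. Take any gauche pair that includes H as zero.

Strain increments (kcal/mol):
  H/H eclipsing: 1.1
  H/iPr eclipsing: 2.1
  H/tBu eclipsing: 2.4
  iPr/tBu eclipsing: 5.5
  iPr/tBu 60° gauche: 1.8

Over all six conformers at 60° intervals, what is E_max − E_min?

tBu at 0° (eclipsed): H–tBu eclipsed, H–H eclipsed, iPr–H eclipsed; 2.4 + 1.1 + 2.1 = 5.6 kcal/mol.
tBu at 60° (staggered): no non-H gauche contacts → 0.0 kcal/mol.
tBu at 120° (eclipsed): H–H eclipsed, H–tBu eclipsed, iPr–H eclipsed; 1.1 + 2.4 + 2.1 = 5.6 kcal/mol.
tBu at 180° (staggered): iPr–tBu gauche; 1.8 = 1.8 kcal/mol.
tBu at 240° (eclipsed): H–H eclipsed, H–H eclipsed, iPr–tBu eclipsed; 1.1 + 1.1 + 5.5 = 7.7 kcal/mol.
tBu at 300° (staggered): iPr–tBu gauche; 1.8 = 1.8 kcal/mol.
Max at 240° (7.7 kcal/mol), min at 60° (0.0 kcal/mol); barrier = 7.7 kcal/mol.

7.7 kcal/mol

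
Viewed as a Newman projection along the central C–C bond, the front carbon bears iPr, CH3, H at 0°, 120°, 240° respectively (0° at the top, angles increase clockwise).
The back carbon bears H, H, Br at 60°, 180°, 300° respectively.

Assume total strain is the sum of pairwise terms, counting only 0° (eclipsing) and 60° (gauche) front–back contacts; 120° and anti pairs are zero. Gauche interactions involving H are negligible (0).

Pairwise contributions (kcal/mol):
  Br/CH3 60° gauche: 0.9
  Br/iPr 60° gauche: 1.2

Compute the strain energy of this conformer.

1.2 kcal/mol

This conformer (staggered): iPr–Br gauche; 1.2 = 1.2 kcal/mol.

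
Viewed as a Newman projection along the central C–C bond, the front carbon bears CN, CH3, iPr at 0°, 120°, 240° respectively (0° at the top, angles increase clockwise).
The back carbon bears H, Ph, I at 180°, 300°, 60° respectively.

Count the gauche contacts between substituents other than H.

4

Non-H gauche pairs: CN(0°)/Ph(300°); CN(0°)/I(60°); CH3(120°)/I(60°); iPr(240°)/Ph(300°) — 4 interactions.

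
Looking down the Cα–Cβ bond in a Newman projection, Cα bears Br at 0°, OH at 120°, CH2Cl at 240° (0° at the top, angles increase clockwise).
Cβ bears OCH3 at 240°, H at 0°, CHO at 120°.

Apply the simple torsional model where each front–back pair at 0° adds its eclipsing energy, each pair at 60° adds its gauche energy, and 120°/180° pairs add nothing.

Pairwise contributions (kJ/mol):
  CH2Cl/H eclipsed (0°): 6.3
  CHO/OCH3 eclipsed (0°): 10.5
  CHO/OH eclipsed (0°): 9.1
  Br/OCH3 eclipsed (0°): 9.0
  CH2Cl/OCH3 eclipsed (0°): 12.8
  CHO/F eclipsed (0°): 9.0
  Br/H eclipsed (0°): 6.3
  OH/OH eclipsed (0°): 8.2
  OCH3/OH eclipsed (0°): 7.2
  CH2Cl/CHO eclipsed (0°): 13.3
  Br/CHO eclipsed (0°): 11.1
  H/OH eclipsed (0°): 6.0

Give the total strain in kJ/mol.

This conformer (eclipsed): Br(0°)/H(0°) eclipsed 6.3; OH(120°)/CHO(120°) eclipsed 9.1; CH2Cl(240°)/OCH3(240°) eclipsed 12.8 → 28.2 kJ/mol.

28.2 kJ/mol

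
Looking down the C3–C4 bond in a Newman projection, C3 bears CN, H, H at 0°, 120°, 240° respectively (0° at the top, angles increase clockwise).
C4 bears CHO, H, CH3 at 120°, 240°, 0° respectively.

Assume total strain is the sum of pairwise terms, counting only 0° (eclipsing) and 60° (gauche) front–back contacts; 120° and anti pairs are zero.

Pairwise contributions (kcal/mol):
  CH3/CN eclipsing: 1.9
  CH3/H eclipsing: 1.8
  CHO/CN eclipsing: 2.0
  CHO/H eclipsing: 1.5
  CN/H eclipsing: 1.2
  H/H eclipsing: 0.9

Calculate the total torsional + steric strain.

This conformer is eclipsed. CN at 0° is eclipsed with CH3 at 0° (1.9); H at 120° is eclipsed with CHO at 120° (1.5); H at 240° is eclipsed with H at 240° (0.9). Total 4.3 kcal/mol.

4.3 kcal/mol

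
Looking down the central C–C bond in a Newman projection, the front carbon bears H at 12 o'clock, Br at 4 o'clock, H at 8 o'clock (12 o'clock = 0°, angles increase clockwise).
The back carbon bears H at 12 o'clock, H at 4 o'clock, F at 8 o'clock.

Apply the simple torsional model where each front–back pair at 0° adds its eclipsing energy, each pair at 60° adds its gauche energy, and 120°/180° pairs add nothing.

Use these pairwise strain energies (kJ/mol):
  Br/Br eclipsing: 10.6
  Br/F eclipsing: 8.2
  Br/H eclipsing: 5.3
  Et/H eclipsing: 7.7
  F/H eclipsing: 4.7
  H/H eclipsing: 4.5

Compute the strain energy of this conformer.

This conformer (eclipsed): H–H eclipsed, Br–H eclipsed, H–F eclipsed; 4.5 + 5.3 + 4.7 = 14.5 kJ/mol.

14.5 kJ/mol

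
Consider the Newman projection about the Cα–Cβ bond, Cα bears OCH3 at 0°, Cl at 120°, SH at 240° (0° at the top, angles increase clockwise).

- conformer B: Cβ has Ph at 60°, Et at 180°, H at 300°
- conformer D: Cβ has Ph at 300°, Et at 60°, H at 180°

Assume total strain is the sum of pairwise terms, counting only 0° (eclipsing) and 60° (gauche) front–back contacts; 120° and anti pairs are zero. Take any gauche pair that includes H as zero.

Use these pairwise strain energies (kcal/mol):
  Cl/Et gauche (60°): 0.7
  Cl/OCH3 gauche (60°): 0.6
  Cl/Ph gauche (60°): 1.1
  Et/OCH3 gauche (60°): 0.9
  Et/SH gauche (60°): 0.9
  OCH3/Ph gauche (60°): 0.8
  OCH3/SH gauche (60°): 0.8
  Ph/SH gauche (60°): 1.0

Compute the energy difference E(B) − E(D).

B (staggered): OCH3–Ph gauche, Cl–Ph gauche, Cl–Et gauche, SH–Et gauche; 0.8 + 1.1 + 0.7 + 0.9 = 3.5 kcal/mol.
D (staggered): OCH3–Ph gauche, OCH3–Et gauche, Cl–Et gauche, SH–Ph gauche; 0.8 + 0.9 + 0.7 + 1.0 = 3.4 kcal/mol.
E(B) − E(D) = 3.5 − 3.4 = +0.1 kcal/mol.

+0.1 kcal/mol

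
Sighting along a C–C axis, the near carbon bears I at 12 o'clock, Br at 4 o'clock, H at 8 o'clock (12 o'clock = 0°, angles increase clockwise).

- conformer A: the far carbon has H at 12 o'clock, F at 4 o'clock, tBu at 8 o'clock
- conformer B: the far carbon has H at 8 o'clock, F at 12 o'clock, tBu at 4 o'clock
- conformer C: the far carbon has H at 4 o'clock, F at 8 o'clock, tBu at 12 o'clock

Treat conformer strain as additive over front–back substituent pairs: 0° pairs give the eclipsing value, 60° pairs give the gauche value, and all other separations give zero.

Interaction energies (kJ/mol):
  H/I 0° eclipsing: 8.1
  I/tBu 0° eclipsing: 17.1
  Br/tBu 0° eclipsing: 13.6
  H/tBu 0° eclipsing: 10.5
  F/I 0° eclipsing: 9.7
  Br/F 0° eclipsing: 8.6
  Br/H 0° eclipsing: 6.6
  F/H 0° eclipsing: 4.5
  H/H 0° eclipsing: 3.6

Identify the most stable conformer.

B

A is eclipsed. I at 0° is eclipsed with H at 0° (8.1); Br at 120° is eclipsed with F at 120° (8.6); H at 240° is eclipsed with tBu at 240° (10.5). Total 27.2 kJ/mol.
B is eclipsed. I at 0° is eclipsed with F at 0° (9.7); Br at 120° is eclipsed with tBu at 120° (13.6); H at 240° is eclipsed with H at 240° (3.6). Total 26.9 kJ/mol.
C is eclipsed. I at 0° is eclipsed with tBu at 0° (17.1); Br at 120° is eclipsed with H at 120° (6.6); H at 240° is eclipsed with F at 240° (4.5). Total 28.2 kJ/mol.
B has the lowest total (26.9 kJ/mol).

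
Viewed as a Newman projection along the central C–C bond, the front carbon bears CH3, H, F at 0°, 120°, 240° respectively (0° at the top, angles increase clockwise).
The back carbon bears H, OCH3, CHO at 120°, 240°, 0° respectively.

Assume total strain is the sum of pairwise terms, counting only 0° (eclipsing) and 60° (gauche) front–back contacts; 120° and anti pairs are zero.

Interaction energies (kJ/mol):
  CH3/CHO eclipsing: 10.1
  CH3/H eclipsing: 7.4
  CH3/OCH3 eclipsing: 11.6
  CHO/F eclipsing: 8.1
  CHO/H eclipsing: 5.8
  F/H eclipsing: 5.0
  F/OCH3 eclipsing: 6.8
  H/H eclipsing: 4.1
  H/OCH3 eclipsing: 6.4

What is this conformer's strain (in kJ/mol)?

This conformer is eclipsed. CH3 at 0° is eclipsed with CHO at 0° (10.1); H at 120° is eclipsed with H at 120° (4.1); F at 240° is eclipsed with OCH3 at 240° (6.8). Total 21.0 kJ/mol.

21.0 kJ/mol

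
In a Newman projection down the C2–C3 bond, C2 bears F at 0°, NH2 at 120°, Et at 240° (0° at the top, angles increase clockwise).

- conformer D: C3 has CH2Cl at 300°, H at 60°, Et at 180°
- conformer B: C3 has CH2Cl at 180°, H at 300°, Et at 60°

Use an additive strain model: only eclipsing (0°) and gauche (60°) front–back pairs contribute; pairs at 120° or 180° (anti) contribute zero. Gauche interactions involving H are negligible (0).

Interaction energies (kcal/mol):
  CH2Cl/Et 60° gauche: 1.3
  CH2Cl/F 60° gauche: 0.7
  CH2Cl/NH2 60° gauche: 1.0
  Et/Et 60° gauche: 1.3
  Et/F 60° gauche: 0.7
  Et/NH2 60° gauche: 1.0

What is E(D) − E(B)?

+0.3 kcal/mol

D (staggered): F–CH2Cl gauche, NH2–Et gauche, Et–CH2Cl gauche, Et–Et gauche; 0.7 + 1.0 + 1.3 + 1.3 = 4.3 kcal/mol.
B (staggered): F–Et gauche, NH2–CH2Cl gauche, NH2–Et gauche, Et–CH2Cl gauche; 0.7 + 1.0 + 1.0 + 1.3 = 4.0 kcal/mol.
E(D) − E(B) = 4.3 − 4.0 = +0.3 kcal/mol.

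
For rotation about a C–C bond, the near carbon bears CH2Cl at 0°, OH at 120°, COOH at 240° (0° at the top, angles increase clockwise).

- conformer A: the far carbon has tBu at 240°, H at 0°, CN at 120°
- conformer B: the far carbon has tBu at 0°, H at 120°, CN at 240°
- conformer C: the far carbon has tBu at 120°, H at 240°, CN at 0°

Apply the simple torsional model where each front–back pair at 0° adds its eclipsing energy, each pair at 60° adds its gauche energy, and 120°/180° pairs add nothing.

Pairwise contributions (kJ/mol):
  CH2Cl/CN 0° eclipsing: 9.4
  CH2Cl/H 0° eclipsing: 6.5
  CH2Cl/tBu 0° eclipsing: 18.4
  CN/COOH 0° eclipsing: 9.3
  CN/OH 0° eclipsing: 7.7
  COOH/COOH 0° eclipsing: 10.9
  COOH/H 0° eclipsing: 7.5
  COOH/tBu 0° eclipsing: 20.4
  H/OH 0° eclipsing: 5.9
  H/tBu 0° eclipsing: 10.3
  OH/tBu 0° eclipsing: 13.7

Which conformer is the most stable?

A (eclipsed): CH2Cl–H eclipsed, OH–CN eclipsed, COOH–tBu eclipsed; 6.5 + 7.7 + 20.4 = 34.6 kJ/mol.
B (eclipsed): CH2Cl–tBu eclipsed, OH–H eclipsed, COOH–CN eclipsed; 18.4 + 5.9 + 9.3 = 33.6 kJ/mol.
C (eclipsed): CH2Cl–CN eclipsed, OH–tBu eclipsed, COOH–H eclipsed; 9.4 + 13.7 + 7.5 = 30.6 kJ/mol.
C has the lowest total (30.6 kJ/mol).

C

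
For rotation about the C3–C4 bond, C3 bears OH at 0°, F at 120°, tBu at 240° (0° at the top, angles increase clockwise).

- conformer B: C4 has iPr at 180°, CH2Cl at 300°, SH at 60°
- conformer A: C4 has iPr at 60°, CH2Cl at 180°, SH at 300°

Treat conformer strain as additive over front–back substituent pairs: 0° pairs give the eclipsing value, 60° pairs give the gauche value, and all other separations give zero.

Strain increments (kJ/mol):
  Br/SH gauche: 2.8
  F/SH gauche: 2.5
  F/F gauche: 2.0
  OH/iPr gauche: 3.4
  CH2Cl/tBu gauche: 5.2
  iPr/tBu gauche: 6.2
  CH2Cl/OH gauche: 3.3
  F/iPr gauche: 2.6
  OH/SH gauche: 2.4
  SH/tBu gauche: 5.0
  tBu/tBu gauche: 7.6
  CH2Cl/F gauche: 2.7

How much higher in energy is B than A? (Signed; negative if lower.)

B (staggered): OH–CH2Cl gauche, OH–SH gauche, F–iPr gauche, F–SH gauche, tBu–iPr gauche, tBu–CH2Cl gauche; 3.3 + 2.4 + 2.6 + 2.5 + 6.2 + 5.2 = 22.2 kJ/mol.
A (staggered): OH–iPr gauche, OH–SH gauche, F–iPr gauche, F–CH2Cl gauche, tBu–CH2Cl gauche, tBu–SH gauche; 3.4 + 2.4 + 2.6 + 2.7 + 5.2 + 5.0 = 21.3 kJ/mol.
E(B) − E(A) = 22.2 − 21.3 = +0.9 kJ/mol.

+0.9 kJ/mol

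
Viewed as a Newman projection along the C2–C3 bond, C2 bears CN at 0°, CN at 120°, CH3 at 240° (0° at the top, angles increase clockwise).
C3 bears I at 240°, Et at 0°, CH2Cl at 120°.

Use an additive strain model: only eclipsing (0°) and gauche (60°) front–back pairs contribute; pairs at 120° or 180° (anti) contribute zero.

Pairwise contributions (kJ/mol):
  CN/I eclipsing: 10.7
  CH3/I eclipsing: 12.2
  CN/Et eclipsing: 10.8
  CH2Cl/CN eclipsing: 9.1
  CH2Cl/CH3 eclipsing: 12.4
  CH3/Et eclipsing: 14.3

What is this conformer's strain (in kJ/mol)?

This conformer is eclipsed. CN at 0° is eclipsed with Et at 0° (10.8); CN at 120° is eclipsed with CH2Cl at 120° (9.1); CH3 at 240° is eclipsed with I at 240° (12.2). Total 32.1 kJ/mol.

32.1 kJ/mol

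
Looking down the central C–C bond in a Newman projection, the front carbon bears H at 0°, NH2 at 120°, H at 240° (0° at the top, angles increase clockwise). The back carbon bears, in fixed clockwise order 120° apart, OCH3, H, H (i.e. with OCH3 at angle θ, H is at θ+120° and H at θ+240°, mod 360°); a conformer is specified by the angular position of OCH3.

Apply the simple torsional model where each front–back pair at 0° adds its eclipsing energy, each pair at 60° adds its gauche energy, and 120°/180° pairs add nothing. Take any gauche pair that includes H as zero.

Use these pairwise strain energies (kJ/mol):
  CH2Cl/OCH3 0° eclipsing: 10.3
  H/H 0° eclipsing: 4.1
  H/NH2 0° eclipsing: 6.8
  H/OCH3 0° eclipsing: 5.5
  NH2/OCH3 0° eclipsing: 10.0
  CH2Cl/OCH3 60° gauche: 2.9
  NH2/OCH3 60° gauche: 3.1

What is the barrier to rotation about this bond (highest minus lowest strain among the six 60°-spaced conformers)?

OCH3 at 0° (eclipsed): H–OCH3 eclipsed, NH2–H eclipsed, H–H eclipsed; 5.5 + 6.8 + 4.1 = 16.4 kJ/mol.
OCH3 at 60° (staggered): NH2–OCH3 gauche; 3.1 = 3.1 kJ/mol.
OCH3 at 120° (eclipsed): H–H eclipsed, NH2–OCH3 eclipsed, H–H eclipsed; 4.1 + 10.0 + 4.1 = 18.2 kJ/mol.
OCH3 at 180° (staggered): NH2–OCH3 gauche; 3.1 = 3.1 kJ/mol.
OCH3 at 240° (eclipsed): H–H eclipsed, NH2–H eclipsed, H–OCH3 eclipsed; 4.1 + 6.8 + 5.5 = 16.4 kJ/mol.
OCH3 at 300° (staggered): no non-H gauche contacts → 0.0 kJ/mol.
Max at 120° (18.2 kJ/mol), min at 300° (0.0 kJ/mol); barrier = 18.2 kJ/mol.

18.2 kJ/mol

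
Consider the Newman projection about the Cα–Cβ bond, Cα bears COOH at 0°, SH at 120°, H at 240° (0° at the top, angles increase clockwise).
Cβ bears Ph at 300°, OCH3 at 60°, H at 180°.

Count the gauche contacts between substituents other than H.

3

Non-H gauche pairs: COOH(0°)/Ph(300°); COOH(0°)/OCH3(60°); SH(120°)/OCH3(60°) — 3 interactions.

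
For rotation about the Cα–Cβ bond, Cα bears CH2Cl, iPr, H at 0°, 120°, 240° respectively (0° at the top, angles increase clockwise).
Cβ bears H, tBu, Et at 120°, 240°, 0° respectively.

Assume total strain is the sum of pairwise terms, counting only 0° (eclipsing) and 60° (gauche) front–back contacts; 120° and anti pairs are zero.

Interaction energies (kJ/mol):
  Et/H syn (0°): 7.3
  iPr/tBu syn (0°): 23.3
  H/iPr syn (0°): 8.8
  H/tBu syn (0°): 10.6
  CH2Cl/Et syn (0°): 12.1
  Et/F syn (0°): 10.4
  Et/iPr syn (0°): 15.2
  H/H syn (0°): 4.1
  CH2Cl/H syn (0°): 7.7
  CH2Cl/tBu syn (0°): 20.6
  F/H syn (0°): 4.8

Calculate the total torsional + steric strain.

31.5 kJ/mol

This conformer is eclipsed. CH2Cl at 0° is eclipsed with Et at 0° (12.1); iPr at 120° is eclipsed with H at 120° (8.8); H at 240° is eclipsed with tBu at 240° (10.6). Total 31.5 kJ/mol.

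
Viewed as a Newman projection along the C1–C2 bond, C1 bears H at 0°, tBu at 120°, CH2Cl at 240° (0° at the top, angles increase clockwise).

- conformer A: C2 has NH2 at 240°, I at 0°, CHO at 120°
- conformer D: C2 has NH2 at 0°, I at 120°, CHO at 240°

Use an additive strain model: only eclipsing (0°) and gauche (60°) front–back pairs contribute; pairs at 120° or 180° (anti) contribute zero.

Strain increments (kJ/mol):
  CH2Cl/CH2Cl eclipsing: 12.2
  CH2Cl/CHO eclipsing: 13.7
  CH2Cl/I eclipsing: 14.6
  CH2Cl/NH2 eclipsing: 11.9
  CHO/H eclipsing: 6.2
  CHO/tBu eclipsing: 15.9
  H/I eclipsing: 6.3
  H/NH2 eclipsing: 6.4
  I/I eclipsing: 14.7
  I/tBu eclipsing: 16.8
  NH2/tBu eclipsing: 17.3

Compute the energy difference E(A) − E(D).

-2.8 kJ/mol

A (eclipsed): H–I eclipsed, tBu–CHO eclipsed, CH2Cl–NH2 eclipsed; 6.3 + 15.9 + 11.9 = 34.1 kJ/mol.
D (eclipsed): H–NH2 eclipsed, tBu–I eclipsed, CH2Cl–CHO eclipsed; 6.4 + 16.8 + 13.7 = 36.9 kJ/mol.
E(A) − E(D) = 34.1 − 36.9 = -2.8 kJ/mol.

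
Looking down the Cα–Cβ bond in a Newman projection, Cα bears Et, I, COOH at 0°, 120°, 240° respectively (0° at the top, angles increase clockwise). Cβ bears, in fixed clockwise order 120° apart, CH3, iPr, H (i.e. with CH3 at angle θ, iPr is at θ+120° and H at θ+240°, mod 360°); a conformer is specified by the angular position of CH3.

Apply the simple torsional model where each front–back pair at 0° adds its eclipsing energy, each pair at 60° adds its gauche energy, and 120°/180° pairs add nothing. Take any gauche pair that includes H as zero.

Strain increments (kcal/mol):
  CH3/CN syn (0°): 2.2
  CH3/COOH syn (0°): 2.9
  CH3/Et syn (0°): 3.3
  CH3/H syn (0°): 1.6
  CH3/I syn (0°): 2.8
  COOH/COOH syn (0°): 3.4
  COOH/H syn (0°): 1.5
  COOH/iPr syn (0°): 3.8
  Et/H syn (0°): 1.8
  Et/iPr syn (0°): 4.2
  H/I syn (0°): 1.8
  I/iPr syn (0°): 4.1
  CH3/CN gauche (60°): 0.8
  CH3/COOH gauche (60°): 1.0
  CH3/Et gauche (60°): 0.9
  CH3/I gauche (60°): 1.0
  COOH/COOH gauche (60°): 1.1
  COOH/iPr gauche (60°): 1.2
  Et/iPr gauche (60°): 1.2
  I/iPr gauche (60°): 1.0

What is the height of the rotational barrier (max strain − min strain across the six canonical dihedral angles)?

CH3 at 0° is eclipsed. Et at 0° is eclipsed with CH3 at 0° (3.3); I at 120° is eclipsed with iPr at 120° (4.1); COOH at 240° is eclipsed with H at 240° (1.5). Total 8.9 kcal/mol.
CH3 at 60° is staggered. Et at 0° is gauche with CH3 at 60° (0.9); I at 120° is gauche with CH3 at 60° (1.0); I at 120° is gauche with iPr at 180° (1.0); COOH at 240° is gauche with iPr at 180° (1.2). Total 4.1 kcal/mol.
CH3 at 120° is eclipsed. Et at 0° is eclipsed with H at 0° (1.8); I at 120° is eclipsed with CH3 at 120° (2.8); COOH at 240° is eclipsed with iPr at 240° (3.8). Total 8.4 kcal/mol.
CH3 at 180° is staggered. Et at 0° is gauche with iPr at 300° (1.2); I at 120° is gauche with CH3 at 180° (1.0); COOH at 240° is gauche with CH3 at 180° (1.0); COOH at 240° is gauche with iPr at 300° (1.2). Total 4.4 kcal/mol.
CH3 at 240° is eclipsed. Et at 0° is eclipsed with iPr at 0° (4.2); I at 120° is eclipsed with H at 120° (1.8); COOH at 240° is eclipsed with CH3 at 240° (2.9). Total 8.9 kcal/mol.
CH3 at 300° is staggered. Et at 0° is gauche with CH3 at 300° (0.9); Et at 0° is gauche with iPr at 60° (1.2); I at 120° is gauche with iPr at 60° (1.0); COOH at 240° is gauche with CH3 at 300° (1.0). Total 4.1 kcal/mol.
Max at 0° (8.9 kcal/mol), min at 60° (4.1 kcal/mol); barrier = 4.8 kcal/mol.

4.8 kcal/mol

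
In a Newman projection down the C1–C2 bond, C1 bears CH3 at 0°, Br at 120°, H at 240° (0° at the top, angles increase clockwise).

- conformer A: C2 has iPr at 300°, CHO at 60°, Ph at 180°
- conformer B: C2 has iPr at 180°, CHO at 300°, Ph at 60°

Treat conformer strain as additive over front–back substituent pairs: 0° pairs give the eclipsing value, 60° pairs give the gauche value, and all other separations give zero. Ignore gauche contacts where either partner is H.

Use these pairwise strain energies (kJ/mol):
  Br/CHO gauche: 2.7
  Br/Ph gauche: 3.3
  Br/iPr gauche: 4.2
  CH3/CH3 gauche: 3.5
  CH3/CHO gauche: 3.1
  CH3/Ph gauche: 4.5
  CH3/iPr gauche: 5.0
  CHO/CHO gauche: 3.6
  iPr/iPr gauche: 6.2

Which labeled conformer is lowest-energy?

A (staggered): CH3–iPr gauche, CH3–CHO gauche, Br–CHO gauche, Br–Ph gauche; 5.0 + 3.1 + 2.7 + 3.3 = 14.1 kJ/mol.
B (staggered): CH3–CHO gauche, CH3–Ph gauche, Br–iPr gauche, Br–Ph gauche; 3.1 + 4.5 + 4.2 + 3.3 = 15.1 kJ/mol.
A has the lowest total (14.1 kJ/mol).

A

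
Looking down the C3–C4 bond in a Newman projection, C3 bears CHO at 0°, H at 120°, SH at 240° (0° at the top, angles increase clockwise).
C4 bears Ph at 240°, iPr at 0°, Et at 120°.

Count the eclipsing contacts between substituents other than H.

Non-H eclipsing pairs: CHO(0°)/iPr(0°); SH(240°)/Ph(240°) — 2 interactions.

2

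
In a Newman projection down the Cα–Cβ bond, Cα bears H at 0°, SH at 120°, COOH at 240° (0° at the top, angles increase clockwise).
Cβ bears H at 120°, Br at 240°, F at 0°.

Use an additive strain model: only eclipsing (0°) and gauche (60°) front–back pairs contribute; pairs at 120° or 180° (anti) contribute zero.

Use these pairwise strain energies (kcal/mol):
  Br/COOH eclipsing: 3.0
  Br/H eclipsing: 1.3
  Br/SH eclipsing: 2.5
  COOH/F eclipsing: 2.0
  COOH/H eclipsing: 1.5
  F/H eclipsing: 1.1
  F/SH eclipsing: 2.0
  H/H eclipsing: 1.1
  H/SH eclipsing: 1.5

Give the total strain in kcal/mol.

5.6 kcal/mol

This conformer (eclipsed): H–F eclipsed, SH–H eclipsed, COOH–Br eclipsed; 1.1 + 1.5 + 3.0 = 5.6 kcal/mol.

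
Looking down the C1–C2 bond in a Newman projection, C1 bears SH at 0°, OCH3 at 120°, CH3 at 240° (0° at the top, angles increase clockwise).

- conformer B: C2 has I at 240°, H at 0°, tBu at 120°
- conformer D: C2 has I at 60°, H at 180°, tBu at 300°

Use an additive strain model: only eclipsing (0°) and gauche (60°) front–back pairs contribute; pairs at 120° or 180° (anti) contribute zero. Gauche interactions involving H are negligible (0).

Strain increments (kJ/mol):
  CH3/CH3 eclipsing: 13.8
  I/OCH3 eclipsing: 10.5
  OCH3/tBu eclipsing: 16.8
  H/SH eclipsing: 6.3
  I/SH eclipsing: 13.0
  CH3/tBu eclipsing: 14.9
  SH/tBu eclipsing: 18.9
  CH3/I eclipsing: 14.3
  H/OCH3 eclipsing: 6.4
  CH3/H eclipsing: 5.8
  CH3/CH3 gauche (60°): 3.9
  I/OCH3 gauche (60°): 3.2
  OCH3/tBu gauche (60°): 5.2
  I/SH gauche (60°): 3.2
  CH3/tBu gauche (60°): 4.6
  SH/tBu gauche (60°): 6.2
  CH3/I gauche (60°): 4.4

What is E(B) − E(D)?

B is eclipsed. SH at 0° is eclipsed with H at 0° (6.3); OCH3 at 120° is eclipsed with tBu at 120° (16.8); CH3 at 240° is eclipsed with I at 240° (14.3). Total 37.4 kJ/mol.
D is staggered. SH at 0° is gauche with I at 60° (3.2); SH at 0° is gauche with tBu at 300° (6.2); OCH3 at 120° is gauche with I at 60° (3.2); CH3 at 240° is gauche with tBu at 300° (4.6). Total 17.2 kJ/mol.
E(B) − E(D) = 37.4 − 17.2 = +20.2 kJ/mol.

+20.2 kJ/mol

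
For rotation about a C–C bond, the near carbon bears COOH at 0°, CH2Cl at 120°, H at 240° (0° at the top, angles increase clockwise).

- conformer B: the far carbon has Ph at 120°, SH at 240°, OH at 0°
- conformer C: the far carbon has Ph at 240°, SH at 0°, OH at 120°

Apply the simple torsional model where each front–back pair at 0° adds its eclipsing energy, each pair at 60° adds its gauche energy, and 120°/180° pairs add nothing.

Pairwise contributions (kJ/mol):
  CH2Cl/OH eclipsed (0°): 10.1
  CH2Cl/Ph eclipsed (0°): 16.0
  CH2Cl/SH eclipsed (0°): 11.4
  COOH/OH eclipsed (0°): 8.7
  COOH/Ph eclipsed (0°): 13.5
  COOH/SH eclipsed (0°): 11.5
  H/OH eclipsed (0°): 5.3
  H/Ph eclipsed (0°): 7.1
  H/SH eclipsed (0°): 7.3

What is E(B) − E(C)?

B (eclipsed): COOH(0°)/OH(0°) eclipsed 8.7; CH2Cl(120°)/Ph(120°) eclipsed 16.0; H(240°)/SH(240°) eclipsed 7.3 → 32.0 kJ/mol.
C (eclipsed): COOH(0°)/SH(0°) eclipsed 11.5; CH2Cl(120°)/OH(120°) eclipsed 10.1; H(240°)/Ph(240°) eclipsed 7.1 → 28.7 kJ/mol.
E(B) − E(C) = 32.0 − 28.7 = +3.3 kJ/mol.

+3.3 kJ/mol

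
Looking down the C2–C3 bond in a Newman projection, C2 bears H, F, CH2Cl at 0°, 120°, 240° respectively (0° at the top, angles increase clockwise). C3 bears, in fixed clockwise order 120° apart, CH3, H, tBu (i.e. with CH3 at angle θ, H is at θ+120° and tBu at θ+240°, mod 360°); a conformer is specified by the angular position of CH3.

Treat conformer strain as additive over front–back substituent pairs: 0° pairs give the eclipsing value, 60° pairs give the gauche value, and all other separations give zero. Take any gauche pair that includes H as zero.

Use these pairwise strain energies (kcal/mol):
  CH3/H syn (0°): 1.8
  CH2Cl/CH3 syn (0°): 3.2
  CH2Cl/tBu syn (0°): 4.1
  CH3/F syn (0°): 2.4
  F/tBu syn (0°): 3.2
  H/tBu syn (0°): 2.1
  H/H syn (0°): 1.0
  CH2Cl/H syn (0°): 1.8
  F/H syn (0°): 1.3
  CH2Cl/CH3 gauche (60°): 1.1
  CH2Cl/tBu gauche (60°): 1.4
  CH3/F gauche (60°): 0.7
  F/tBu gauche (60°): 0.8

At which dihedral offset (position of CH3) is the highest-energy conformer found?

CH3 at 0° (eclipsed): H(0°)/CH3(0°) eclipsed 1.8; F(120°)/H(120°) eclipsed 1.3; CH2Cl(240°)/tBu(240°) eclipsed 4.1 → 7.2 kcal/mol.
CH3 at 60° (staggered): F(120°)/CH3(60°) gauche 0.7; CH2Cl(240°)/tBu(300°) gauche 1.4 → 2.1 kcal/mol.
CH3 at 120° (eclipsed): H(0°)/tBu(0°) eclipsed 2.1; F(120°)/CH3(120°) eclipsed 2.4; CH2Cl(240°)/H(240°) eclipsed 1.8 → 6.3 kcal/mol.
CH3 at 180° (staggered): F(120°)/CH3(180°) gauche 0.7; F(120°)/tBu(60°) gauche 0.8; CH2Cl(240°)/CH3(180°) gauche 1.1 → 2.6 kcal/mol.
CH3 at 240° (eclipsed): H(0°)/H(0°) eclipsed 1.0; F(120°)/tBu(120°) eclipsed 3.2; CH2Cl(240°)/CH3(240°) eclipsed 3.2 → 7.4 kcal/mol.
CH3 at 300° (staggered): F(120°)/tBu(180°) gauche 0.8; CH2Cl(240°)/CH3(300°) gauche 1.1; CH2Cl(240°)/tBu(180°) gauche 1.4 → 3.3 kcal/mol.
The maximum (7.4 kcal/mol) occurs with CH3 at 240°.

240°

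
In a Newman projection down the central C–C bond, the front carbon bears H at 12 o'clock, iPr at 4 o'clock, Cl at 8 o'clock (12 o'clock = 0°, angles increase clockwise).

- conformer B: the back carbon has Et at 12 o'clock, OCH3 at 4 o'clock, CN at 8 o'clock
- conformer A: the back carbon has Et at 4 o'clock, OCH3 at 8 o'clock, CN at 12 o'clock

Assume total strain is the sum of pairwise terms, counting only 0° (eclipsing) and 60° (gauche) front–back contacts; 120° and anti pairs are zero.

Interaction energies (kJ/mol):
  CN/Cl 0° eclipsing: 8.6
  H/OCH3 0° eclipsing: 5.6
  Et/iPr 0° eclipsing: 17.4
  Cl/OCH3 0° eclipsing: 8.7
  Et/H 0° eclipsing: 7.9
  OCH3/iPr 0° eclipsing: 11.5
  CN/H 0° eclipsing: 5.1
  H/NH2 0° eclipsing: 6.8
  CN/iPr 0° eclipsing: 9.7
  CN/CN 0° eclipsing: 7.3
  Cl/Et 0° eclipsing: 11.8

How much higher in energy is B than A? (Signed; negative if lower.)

B is eclipsed. H at 0° is eclipsed with Et at 0° (7.9); iPr at 120° is eclipsed with OCH3 at 120° (11.5); Cl at 240° is eclipsed with CN at 240° (8.6). Total 28.0 kJ/mol.
A is eclipsed. H at 0° is eclipsed with CN at 0° (5.1); iPr at 120° is eclipsed with Et at 120° (17.4); Cl at 240° is eclipsed with OCH3 at 240° (8.7). Total 31.2 kJ/mol.
E(B) − E(A) = 28.0 − 31.2 = -3.2 kJ/mol.

-3.2 kJ/mol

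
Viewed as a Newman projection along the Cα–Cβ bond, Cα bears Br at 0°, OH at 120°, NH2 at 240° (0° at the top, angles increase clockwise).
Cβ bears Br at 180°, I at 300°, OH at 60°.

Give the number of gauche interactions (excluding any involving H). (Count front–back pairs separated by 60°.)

Non-H gauche pairs: Br(0°)/I(300°); Br(0°)/OH(60°); OH(120°)/Br(180°); OH(120°)/OH(60°); NH2(240°)/Br(180°); NH2(240°)/I(300°) — 6 interactions.

6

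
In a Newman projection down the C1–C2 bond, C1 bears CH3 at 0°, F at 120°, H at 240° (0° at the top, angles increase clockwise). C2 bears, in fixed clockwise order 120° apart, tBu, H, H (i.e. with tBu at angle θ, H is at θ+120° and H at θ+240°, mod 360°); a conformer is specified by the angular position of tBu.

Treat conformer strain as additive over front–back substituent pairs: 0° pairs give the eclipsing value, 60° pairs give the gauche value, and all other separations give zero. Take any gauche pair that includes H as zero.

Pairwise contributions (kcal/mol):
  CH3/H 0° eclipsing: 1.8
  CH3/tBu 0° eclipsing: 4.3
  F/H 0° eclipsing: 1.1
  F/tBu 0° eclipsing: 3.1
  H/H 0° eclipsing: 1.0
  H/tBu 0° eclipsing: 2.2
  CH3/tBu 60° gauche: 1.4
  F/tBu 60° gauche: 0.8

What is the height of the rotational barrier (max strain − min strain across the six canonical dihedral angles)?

tBu at 0° (eclipsed): CH3–tBu eclipsed, F–H eclipsed, H–H eclipsed; 4.3 + 1.1 + 1.0 = 6.4 kcal/mol.
tBu at 60° (staggered): CH3–tBu gauche, F–tBu gauche; 1.4 + 0.8 = 2.2 kcal/mol.
tBu at 120° (eclipsed): CH3–H eclipsed, F–tBu eclipsed, H–H eclipsed; 1.8 + 3.1 + 1.0 = 5.9 kcal/mol.
tBu at 180° (staggered): F–tBu gauche; 0.8 = 0.8 kcal/mol.
tBu at 240° (eclipsed): CH3–H eclipsed, F–H eclipsed, H–tBu eclipsed; 1.8 + 1.1 + 2.2 = 5.1 kcal/mol.
tBu at 300° (staggered): CH3–tBu gauche; 1.4 = 1.4 kcal/mol.
Max at 0° (6.4 kcal/mol), min at 180° (0.8 kcal/mol); barrier = 5.6 kcal/mol.

5.6 kcal/mol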